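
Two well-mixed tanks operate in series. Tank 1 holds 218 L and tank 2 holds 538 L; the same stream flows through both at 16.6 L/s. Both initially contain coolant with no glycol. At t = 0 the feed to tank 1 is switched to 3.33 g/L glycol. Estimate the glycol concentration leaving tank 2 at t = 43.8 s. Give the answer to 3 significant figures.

Species balance on tank i: dCᵢ/dt = (Cᵢ₋₁ − Cᵢ)/τᵢ with τᵢ = Vᵢ/Q.
τ₁ = 218/16.6 = 13.133 s; τ₂ = 538/16.6 = 32.410 s.
Solving the cascade with C₁(0)=C₂(0)=0 gives C₂(t) = C_in[1 − (τ₁ e^(−t/τ₁) − τ₂ e^(−t/τ₂))/(τ₁ − τ₂)].
At t = 43.8: e^(−t/τ₁) = 0.035606, e^(−t/τ₂) = 0.25886.
C₂ = 3.33·[1 − (13.133·0.035606 − 32.410·0.25886)/(-19.277)] = 3.33·0.58904 = 1.9615 g/L.

1.96 g/L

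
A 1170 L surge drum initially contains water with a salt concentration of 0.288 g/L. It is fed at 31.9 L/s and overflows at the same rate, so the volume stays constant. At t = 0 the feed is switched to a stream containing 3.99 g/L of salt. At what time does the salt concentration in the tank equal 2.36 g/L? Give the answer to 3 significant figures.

30.1 s

Species balance on the tank: V dC/dt = Q(C_in − C), so τ = V/Q = 36.677 s.
C(t) = C_in + (C₀ − C_in) e^(−t/τ). Set C = 2.36 and solve for t:
e^(−t/τ) = (C − C_in)/(C₀ − C_in) = (2.36 − 3.99)/(0.288 − 3.99) = 0.44030
t = −τ ln(…) = 36.677 × 0.82029 = 30.086 s.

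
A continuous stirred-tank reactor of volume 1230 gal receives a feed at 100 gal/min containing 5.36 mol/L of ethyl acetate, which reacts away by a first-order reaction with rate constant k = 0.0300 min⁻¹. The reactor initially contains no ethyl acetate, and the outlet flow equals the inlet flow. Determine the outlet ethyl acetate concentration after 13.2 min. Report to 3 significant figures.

3.01 mol/L

V dC/dt = Q(C_in − C) − k V C.
dC/dt = (Q/V) C_in − (Q/V + k) C; effective rate a = Q/V + k = 0.081301 + 0.0300 = 0.11130 min⁻¹.
C_ss = Q C_in/(Q + kV) = 3.9153 mol/L; C(t) = C_ss + (C₀ − C_ss) e^(−a t).
C(13.2) = 3.9153 + (-3.9153)·e^(−0.11130·13.2) = 3.9153 + (-3.9153)·0.23012 = 3.0143 mol/L.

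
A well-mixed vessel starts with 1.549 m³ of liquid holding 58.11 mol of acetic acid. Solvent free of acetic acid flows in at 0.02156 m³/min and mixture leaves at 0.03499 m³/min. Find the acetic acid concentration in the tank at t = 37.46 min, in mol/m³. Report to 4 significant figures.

Total volume: dV/dt = Q_in − Q_out = -0.0134300 m³/min, so V(t) = 1.549 − 0.0134300 t and V(37.46) = 1.04591 m³.
No acetic acid enters, so dm/dt = −Q_out · (m/V).
dm/m = −Q_out dt/(V₀ − 0.0134300 t); integrating gives ln(m/m₀) = −(Q_out/(Q_in−Q_out)) ln(V/V₀).
m = m₀ (V₀/V)^(Q_out/(Q_in−Q_out)) = 58.11 × (1.549/1.04591)^(-2.60536) = 20.8877 mol.
C = m/V = 20.8877/1.04591 = 19.9708 mol/m³.

19.97 mol/m³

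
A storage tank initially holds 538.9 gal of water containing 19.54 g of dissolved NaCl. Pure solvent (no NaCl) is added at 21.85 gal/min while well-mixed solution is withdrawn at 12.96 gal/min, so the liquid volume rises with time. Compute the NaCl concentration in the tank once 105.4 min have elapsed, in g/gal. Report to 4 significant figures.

0.003048 g/gal

Total volume: dV/dt = Q_in − Q_out = 8.89000 gal/min, so V(t) = 538.9 + 8.89000 t and V(105.4) = 1475.91 gal.
Species balance (pure solvent in): dm/dt = −Q_out · m/V(t).
Separate: dm/m = −Q_out dt/V(t) ⇒ ln(m/m₀) = −(Q_out/(Q_in−Q_out)) ln(V/V₀).
m = m₀ (V₀/V)^(Q_out/(Q_in−Q_out)) = 19.54 × (538.9/1475.91)^(1.45782) = 4.49837 g.
C = m/V = 4.49837/1475.91 = 0.00304787 g/gal.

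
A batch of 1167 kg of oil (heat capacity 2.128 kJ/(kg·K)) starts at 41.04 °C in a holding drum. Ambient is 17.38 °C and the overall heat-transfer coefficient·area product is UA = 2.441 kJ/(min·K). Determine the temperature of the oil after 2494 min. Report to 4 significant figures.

M c_p dT/dt = −UA(T − T_amb).
dT/dt = (T_ss − T)/τ with T_ss = T_amb = 17.3800 °C, τ = M c_p/UA = 1167·2.128/2.441 = 1017.36 min.
Solution: T(t) = T_ss + (T₀ − T_ss) e^(−t/τ).
T(2494) = 17.3800 + (23.6600)·0.0861692 = 19.4188 °C.

19.42 °C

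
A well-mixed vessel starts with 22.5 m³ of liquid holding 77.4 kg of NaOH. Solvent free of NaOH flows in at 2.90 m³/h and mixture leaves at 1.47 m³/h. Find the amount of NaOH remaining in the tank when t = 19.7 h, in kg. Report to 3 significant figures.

Total volume: dV/dt = Q_in − Q_out = 1.4300 m³/h, so V(t) = 22.5 + 1.4300 t and V(19.7) = 50.671 m³.
Species balance (pure solvent in): dm/dt = −Q_out · m/V(t).
Separate: dm/m = −Q_out dt/V(t) ⇒ ln(m/m₀) = −(Q_out/(Q_in−Q_out)) ln(V/V₀).
m = m₀ (V₀/V)^(Q_out/(Q_in−Q_out)) = 77.4 × (22.5/50.671)^(1.0280) = 33.597 kg.

33.6 kg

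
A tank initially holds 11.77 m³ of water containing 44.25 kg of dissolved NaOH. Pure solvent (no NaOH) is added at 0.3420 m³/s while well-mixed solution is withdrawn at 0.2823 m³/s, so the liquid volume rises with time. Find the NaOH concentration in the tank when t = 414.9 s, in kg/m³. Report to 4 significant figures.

0.005711 kg/m³

Let m(t) be the amount of NaOH. Volume: V(t) = V₀ + (Q_in − Q_out) t = 11.77 + 0.0597000 t; V(414.9) = 36.5395 m³.
Solute balance: dm/dt = 0 − Q_out C = −Q_out m/V(t).
dm/m = −Q_out dt/(V₀ + 0.0597000 t); integrating gives ln(m/m₀) = −(Q_out/(Q_in−Q_out)) ln(V/V₀).
m = m₀ (V₀/V)^(Q_out/(Q_in−Q_out)) = 44.25 × (11.77/36.5395)^(4.72864) = 0.208682 kg.
C = m/V = 0.208682/36.5395 = 0.00571113 kg/m³.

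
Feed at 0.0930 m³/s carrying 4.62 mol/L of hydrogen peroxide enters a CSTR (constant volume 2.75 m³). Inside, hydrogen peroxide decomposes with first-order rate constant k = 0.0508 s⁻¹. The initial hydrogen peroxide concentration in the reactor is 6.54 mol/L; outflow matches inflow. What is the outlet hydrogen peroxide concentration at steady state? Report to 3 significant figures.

1.85 mol/L

V dC/dt = Q(C_in − C) − k V C.
Steady state (dC/dt = 0): C_ss = Q C_in/(Q + kV) = C_in/(1 + kV/Q).
C_ss = 0.0930·4.62/(0.0930 + 0.0508·2.75) = 0.42966/0.23270 = 1.8464 mol/L.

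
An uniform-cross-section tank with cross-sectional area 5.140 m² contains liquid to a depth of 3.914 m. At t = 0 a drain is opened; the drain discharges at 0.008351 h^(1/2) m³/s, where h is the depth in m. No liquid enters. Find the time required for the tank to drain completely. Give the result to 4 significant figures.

2435 s

Unsteady balance on liquid volume: A dh/dt = −0.008351 √h.
This is separable: 2 d(√h)/dt = −0.008351/A, so √h = √h₀ − (0.008351/(2A)) t.
Tank is empty when √h = 0: t_empty = 2A√h₀/0.008351.
t_empty = 2·5.140·√3.914/0.008351 = 10.2800·1.97838/0.008351 = 2435.37 s.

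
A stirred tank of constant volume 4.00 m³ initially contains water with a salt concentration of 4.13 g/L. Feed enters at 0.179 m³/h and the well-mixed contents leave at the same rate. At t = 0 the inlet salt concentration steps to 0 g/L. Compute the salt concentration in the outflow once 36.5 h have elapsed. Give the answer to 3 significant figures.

0.806 g/L

Mass balance on the solute (V constant): V dC/dt = Q(C_in − C).
Rewrite as dC/dt + C/τ = C_in/τ, τ = V/Q = 22.346 h.
C approaches C_in exponentially: C(t) = C_in + (C₀ − C_in) e^(−t/τ).
C(36.5) = 0 + (4.13 − 0)·e^(−36.5/22.346) = 0 + (4.1300)·0.19527 = 0.80646 g/L.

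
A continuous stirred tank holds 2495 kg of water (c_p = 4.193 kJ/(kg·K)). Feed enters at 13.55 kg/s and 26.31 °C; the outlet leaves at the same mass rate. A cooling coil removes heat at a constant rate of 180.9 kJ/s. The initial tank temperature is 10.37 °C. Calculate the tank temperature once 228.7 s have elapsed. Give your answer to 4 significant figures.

M c_p dT/dt = ṁ c_p (T_in − T) − Q̇.
Rearrange: dT/dt = (T_ss − T)/τ with τ = M/ṁ = 184.133 s and T_ss = T_in − Q̇/(ṁ c_p) = 23.1260 °C.
Integrating: T(t) = T_ss + (T₀ − T_ss) e^(−t/τ).
T(228.7) = 23.1260 + (-12.7560)·e^(−228.7/184.133) = 23.1260 + (-12.7560)·0.288795 = 19.4421 °C.

19.44 °C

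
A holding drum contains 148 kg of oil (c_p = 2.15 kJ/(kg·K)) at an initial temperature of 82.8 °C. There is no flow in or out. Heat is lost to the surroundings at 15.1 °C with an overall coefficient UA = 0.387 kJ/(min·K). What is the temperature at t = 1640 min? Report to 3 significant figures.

24.3 °C

M c_p dT/dt = −UA(T − T_amb).
dT/dt = (T_ss − T)/τ with T_ss = T_amb = 15.100 °C, τ = M c_p/UA = 148·2.15/0.387 = 822.22 min.
Solution: T(t) = T_ss + (T₀ − T_ss) e^(−t/τ).
T(1640) = 15.100 + (67.700)·0.13607 = 24.312 °C.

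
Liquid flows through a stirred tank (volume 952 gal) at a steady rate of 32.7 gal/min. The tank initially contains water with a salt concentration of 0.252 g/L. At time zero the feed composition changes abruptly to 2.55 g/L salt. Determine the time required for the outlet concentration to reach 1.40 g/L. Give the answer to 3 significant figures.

Unsteady species balance (constant V, well mixed): V dC/dt = Q(C_in − C), so τ = V/Q = 29.113 min.
C(t) = C_in + (C₀ − C_in) e^(−t/τ). Set C = 1.40 and solve for t:
e^(−t/τ) = (C − C_in)/(C₀ − C_in) = (1.40 − 2.55)/(0.252 − 2.55) = 0.50044
t = −τ ln(…) = 29.113 × 0.69228 = 20.154 min.

20.2 min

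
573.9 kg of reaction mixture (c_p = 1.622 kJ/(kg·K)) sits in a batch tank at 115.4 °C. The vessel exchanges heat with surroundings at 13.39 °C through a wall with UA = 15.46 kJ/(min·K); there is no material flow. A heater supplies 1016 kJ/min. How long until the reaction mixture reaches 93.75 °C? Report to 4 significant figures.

M c_p dT/dt = −UA(T − T_amb) + Q̇.
τ = M c_p/UA = 60.2112 min; T_ss = T_amb + Q̇/UA = 13.39 + 1016/15.46 = 79.1080 °C.
T(t) = T_ss + (T₀ − T_ss)e^(−t/τ); set T = 93.75:
t = −τ ln[(T − T_ss)/(T₀ − T_ss)] = −60.2112 · ln(0.403450) = 54.6539 min.

54.65 min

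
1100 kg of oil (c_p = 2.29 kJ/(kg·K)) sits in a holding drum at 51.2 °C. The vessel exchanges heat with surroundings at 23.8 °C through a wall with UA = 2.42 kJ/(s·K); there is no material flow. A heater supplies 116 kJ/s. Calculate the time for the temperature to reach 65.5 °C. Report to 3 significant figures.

1240 s

Energy balance: M c_p dT/dt = −UA(T − T_amb) + Q̇.
τ = M c_p/UA = 1040.9 s; T_ss = T_amb + Q̇/UA = 23.8 + 116/2.42 = 71.734 °C.
T(t) = T_ss + (T₀ − T_ss)e^(−t/τ); set T = 65.5:
t = −τ ln[(T − T_ss)/(T₀ − T_ss)] = −1040.9 · ln(0.30359) = 1240.8 s.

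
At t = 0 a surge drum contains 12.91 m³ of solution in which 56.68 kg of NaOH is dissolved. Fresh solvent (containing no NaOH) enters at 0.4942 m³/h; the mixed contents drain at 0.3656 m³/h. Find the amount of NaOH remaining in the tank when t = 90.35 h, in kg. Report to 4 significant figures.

9.140 kg

Total volume: dV/dt = Q_in − Q_out = 0.128600 m³/h, so V(t) = 12.91 + 0.128600 t and V(90.35) = 24.5290 m³.
Solute balance: dm/dt = 0 − Q_out C = −Q_out m/V(t).
Separate: dm/m = −Q_out dt/V(t) ⇒ ln(m/m₀) = −(Q_out/(Q_in−Q_out)) ln(V/V₀).
m = m₀ (V₀/V)^(Q_out/(Q_in−Q_out)) = 56.68 × (12.91/24.5290)^(2.84292) = 9.14017 kg.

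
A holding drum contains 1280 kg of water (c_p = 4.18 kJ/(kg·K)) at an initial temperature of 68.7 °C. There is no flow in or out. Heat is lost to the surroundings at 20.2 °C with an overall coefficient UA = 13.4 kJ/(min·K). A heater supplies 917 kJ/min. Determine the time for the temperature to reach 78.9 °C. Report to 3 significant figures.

286 min

Heat balance on the well-mixed liquid: M c_p dT/dt = −UA(T − T_amb) + Q̇.
τ = M c_p/UA = 399.28 min; T_ss = T_amb + Q̇/UA = 20.2 + 917/13.4 = 88.633 °C.
T(t) = T_ss + (T₀ − T_ss)e^(−t/τ); set T = 78.9:
t = −τ ln[(T − T_ss)/(T₀ − T_ss)] = −399.28 · ln(0.48828) = 286.23 min.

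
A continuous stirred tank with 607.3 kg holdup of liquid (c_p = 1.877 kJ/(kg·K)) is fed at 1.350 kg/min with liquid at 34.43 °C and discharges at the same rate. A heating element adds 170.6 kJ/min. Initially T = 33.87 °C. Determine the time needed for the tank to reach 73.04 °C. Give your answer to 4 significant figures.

M c_p dT/dt = ṁ c_p (T_in − T) + Q̇.
τ = M/ṁ = 449.852 min; T_ss = T_in + Q̇/(ṁ c_p) = 101.756 °C.
T(t) = T_ss + (T₀ − T_ss) e^(−t/τ). Set T = 73.04:
e^(−t/τ) = (73.04 − 101.756)/(33.87 − 101.756) = 0.423001
t = −449.852 · ln(0.423001) = 387.044 min.

387.0 min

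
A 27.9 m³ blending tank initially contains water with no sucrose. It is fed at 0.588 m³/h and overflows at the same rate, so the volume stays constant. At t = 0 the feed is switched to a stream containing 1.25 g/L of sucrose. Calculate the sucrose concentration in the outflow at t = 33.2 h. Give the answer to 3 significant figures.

Accumulation = in − out for the solute gives V dC/dt = Q(C_in − C).
Rewrite as dC/dt + C/τ = C_in/τ, τ = V/Q = 47.449 h.
C approaches C_in exponentially: C(t) = C_in + (C₀ − C_in) e^(−t/τ).
C(33.2) = 1.25 + (0 − 1.25)·e^(−33.2/47.449) = 1.25 + (-1.2500)·0.49673 = 0.62908 g/L.

0.629 g/L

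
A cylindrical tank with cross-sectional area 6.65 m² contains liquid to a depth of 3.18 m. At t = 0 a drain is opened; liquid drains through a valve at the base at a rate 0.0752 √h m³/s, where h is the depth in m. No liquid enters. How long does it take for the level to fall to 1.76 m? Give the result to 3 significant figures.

A dh/dt = −Q_out = −0.0752 √h.
This is separable: 2 d(√h)/dt = −0.0752/A, so √h = √h₀ − (0.0752/(2A)) t.
t = 2A(√h₀ − √h)/0.0752 = 2·6.65·(√3.18 − √1.76)/0.0752
  = 13.300 × (1.7833 − 1.3266) / 0.0752 = 80.756 s.

80.8 s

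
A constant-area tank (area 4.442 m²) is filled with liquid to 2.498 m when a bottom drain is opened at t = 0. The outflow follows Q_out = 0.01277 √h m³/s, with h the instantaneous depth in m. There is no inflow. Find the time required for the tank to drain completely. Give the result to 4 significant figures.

1100 s

With no inflow, A dh/dt = −0.01277 √h.
Separate and integrate: 2(√h − √h₀) = −(0.01277/A) t.
Set h = 0: 2√h₀ = (0.01277/A) t_empty ⇒ t_empty = 2A√h₀/0.01277.
t_empty = 2·4.442·√2.498/0.01277 = 8.88400·1.58051/0.01277 = 1099.55 s.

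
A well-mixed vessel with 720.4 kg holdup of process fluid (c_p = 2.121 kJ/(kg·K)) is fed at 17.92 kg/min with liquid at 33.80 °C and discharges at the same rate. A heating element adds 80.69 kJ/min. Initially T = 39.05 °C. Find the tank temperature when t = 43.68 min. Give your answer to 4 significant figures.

36.98 °C

Energy balance: M c_p dT/dt = ṁ c_p (T_in − T) + 80.69.
Rearrange: dT/dt = (T_ss − T)/τ with τ = M/ṁ = 40.2009 min and T_ss = T_in + Q̇/(ṁ c_p) = 35.9230 °C.
Integrating: T(t) = T_ss + (T₀ − T_ss) e^(−t/τ).
T(43.68) = 35.9230 + (3.12704)·e^(−43.68/40.2009) = 35.9230 + (3.12704)·0.337381 = 36.9780 °C.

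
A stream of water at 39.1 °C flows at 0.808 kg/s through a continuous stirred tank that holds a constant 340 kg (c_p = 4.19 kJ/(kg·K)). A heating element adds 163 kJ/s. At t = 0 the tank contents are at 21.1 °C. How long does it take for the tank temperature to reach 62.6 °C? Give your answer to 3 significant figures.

415 s

First-law balance (no shaft work): M c_p dT/dt = ṁ c_p (T_in − T) + 163.
τ = M/ṁ = 420.79 s; T_ss = T_in + Q̇/(ṁ c_p) = 87.246 °C.
T(t) = T_ss + (T₀ − T_ss) e^(−t/τ). Set T = 62.6:
e^(−t/τ) = (62.6 − 87.246)/(21.1 − 87.246) = 0.37260
t = −420.79 · ln(0.37260) = 415.42 s.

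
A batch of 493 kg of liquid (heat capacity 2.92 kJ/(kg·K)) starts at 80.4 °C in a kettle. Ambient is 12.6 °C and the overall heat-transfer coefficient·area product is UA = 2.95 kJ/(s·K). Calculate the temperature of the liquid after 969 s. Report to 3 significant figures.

Lumped-capacitance energy balance: M c_p dT/dt = UA(T_amb − T).
dT/dt = (T_ss − T)/τ with T_ss = T_amb = 12.600 °C, τ = M c_p/UA = 493·2.92/2.95 = 487.99 s.
T approaches T_ss exponentially: T(t) = T_ss + (T₀ − T_ss) e^(−t/τ).
T(969) = 12.600 + (67.800)·0.13728 = 21.908 °C.

21.9 °C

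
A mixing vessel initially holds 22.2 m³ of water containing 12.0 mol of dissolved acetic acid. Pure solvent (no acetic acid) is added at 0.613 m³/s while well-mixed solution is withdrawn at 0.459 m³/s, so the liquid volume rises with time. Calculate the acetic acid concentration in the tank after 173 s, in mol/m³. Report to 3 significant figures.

Total volume: dV/dt = Q_in − Q_out = 0.15400 m³/s, so V(t) = 22.2 + 0.15400 t and V(173) = 48.842 m³.
Species balance (pure solvent in): dm/dt = −Q_out · m/V(t).
Separate: dm/m = −Q_out dt/V(t) ⇒ ln(m/m₀) = −(Q_out/(Q_in−Q_out)) ln(V/V₀).
m = m₀ (V₀/V)^(Q_out/(Q_in−Q_out)) = 12.0 × (22.2/48.842)^(2.9805) = 1.1443 mol.
C = m/V = 1.1443/48.842 = 0.023428 mol/m³.

0.0234 mol/m³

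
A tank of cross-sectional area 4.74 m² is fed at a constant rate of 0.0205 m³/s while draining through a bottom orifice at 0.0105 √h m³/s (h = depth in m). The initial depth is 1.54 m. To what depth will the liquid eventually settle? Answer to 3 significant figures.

3.81 m

Level balance: A dh/dt = 0.0205 − 0.0105 √h. Setting dh/dt = 0:
Q_in = 0.0105 √h_ss ⇒ √h_ss = 0.0205/0.0105 = 1.9524.
h_ss = 1.9524² = 3.8118 m. (Since h₀ = 1.54 m < h_ss, the level will rise toward this value.)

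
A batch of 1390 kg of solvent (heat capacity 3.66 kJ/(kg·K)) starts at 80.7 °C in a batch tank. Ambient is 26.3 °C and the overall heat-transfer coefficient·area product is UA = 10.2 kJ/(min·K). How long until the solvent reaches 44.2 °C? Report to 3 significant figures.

554 min

Lumped-capacitance energy balance: M c_p dT/dt = UA(T_amb − T).
τ = M c_p/UA = 498.76 min; T_ss = T_amb = 26.300 °C.
T(t) = T_ss + (T₀ − T_ss)e^(−t/τ); set T = 44.2:
t = −τ ln[(T − T_ss)/(T₀ − T_ss)] = −498.76 · ln(0.32904) = 554.41 min.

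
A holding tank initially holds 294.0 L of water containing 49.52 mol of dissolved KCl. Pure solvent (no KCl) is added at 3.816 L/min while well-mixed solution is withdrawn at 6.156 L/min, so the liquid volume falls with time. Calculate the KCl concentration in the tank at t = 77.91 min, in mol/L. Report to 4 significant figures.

0.03475 mol/L

Total volume: dV/dt = Q_in − Q_out = -2.34000 L/min, so V(t) = 294.0 − 2.34000 t and V(77.91) = 111.691 L.
No KCl enters, so dm/dt = −Q_out · (m/V).
dm/m = −Q_out dt/(V₀ − 2.34000 t); integrating gives ln(m/m₀) = −(Q_out/(Q_in−Q_out)) ln(V/V₀).
m = m₀ (V₀/V)^(Q_out/(Q_in−Q_out)) = 49.52 × (294.0/111.691)^(-2.63077) = 3.88139 mol.
C = m/V = 3.88139/111.691 = 0.0347513 mol/L.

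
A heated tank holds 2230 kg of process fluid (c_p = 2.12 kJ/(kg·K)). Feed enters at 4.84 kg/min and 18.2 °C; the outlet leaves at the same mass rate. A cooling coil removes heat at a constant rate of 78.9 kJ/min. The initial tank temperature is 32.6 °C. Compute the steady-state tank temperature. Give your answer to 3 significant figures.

10.5 °C

M c_p dT/dt = ṁ c_p (T_in − T) − Q̇.
At steady state dT/dt = 0 ⇒ T_ss = T_in − Q̇/(ṁ c_p) = 18.2 − 78.9/(4.84·2.12) = 10.511 °C.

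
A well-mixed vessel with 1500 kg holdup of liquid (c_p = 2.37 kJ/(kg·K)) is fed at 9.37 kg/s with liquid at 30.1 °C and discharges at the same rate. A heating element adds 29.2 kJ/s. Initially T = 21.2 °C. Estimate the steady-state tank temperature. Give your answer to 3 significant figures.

31.4 °C

Heat balance on the well-mixed liquid: M c_p dT/dt = ṁ c_p (T_in − T) + 29.2.
At steady state dT/dt = 0 ⇒ T_ss = T_in + Q̇/(ṁ c_p) = 30.1 + 29.2/(9.37·2.37) = 31.415 °C.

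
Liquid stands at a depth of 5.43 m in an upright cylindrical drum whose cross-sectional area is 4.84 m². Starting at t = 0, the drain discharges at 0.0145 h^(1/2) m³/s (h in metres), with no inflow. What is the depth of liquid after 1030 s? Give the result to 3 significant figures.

With no inflow, A dh/dt = −0.0145 √h.
Separate and integrate: 2(√h − √h₀) = −(0.0145/A) t.
√h = √5.43 − 0.0145·1030/(2·4.84) = 2.3302 − 1.5429 = 0.78736.
h = 0.78736² = 0.61994 m.

0.620 m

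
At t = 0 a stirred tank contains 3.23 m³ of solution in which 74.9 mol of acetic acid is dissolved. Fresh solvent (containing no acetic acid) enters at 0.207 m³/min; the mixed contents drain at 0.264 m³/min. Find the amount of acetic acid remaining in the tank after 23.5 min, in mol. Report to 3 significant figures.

6.27 mol

Total volume: dV/dt = Q_in − Q_out = -0.057000 m³/min, so V(t) = 3.23 − 0.057000 t and V(23.5) = 1.8905 m³.
No acetic acid enters, so dm/dt = −Q_out · (m/V).
dm/m = −Q_out dt/(V₀ − 0.057000 t); integrating gives ln(m/m₀) = −(Q_out/(Q_in−Q_out)) ln(V/V₀).
m = m₀ (V₀/V)^(Q_out/(Q_in−Q_out)) = 74.9 × (3.23/1.8905)^(-4.6316) = 6.2670 mol.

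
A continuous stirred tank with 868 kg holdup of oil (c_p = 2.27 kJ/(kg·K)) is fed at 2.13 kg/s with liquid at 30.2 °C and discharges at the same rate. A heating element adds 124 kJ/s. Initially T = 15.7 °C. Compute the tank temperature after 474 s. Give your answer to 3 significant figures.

M c_p dT/dt = ṁ c_p (T_in − T) + Q̇.
τ = M/ṁ = 407.51 s; T_ss = T_in + Q̇/(ṁ c_p) = 30.2 + 124/(2.13·2.27) = 55.846 °C.
This is linear first-order; T(t) = T_ss + (T₀ − T_ss) e^(−t/τ).
T(474) = 55.846 + (-40.146)·e^(−474/407.51) = 55.846 + (-40.146)·0.31250 = 43.300 °C.

43.3 °C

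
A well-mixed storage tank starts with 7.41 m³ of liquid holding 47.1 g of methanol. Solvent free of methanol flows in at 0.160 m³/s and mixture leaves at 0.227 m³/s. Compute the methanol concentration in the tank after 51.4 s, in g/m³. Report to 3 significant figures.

1.43 g/m³

Let m(t) be the amount of methanol. Volume: V(t) = V₀ + (Q_in − Q_out) t = 7.41 − 0.067000 t; V(51.4) = 3.9662 m³.
No methanol enters, so dm/dt = −Q_out · (m/V).
Separate: dm/m = −Q_out dt/V(t) ⇒ ln(m/m₀) = −(Q_out/(Q_in−Q_out)) ln(V/V₀).
m = m₀ (V₀/V)^(Q_out/(Q_in−Q_out)) = 47.1 × (7.41/3.9662)^(-3.3881) = 5.6670 g.
C = m/V = 5.6670/3.9662 = 1.4288 g/m³.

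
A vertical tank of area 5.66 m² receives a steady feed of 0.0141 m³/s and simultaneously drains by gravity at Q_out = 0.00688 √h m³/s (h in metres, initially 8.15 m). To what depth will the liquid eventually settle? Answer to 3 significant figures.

4.20 m

Unsteady balance on liquid volume: A dh/dt = Q_in − 0.00688 √h. At steady state dh/dt = 0:
Q_in = 0.00688 √h_ss ⇒ √h_ss = 0.0141/0.00688 = 2.0494.
h_ss = 2.0494² = 4.2001 m. (Since h₀ = 8.15 m > h_ss, the level will fall toward this value.)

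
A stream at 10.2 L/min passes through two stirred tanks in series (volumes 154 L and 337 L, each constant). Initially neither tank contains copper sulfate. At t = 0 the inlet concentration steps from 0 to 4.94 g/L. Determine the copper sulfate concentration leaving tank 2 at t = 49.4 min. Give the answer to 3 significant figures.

3.06 g/L

Time constants: τᵢ = Vᵢ/Q for each well-mixed tank.
τ₁ = 154/10.2 = 15.098 min; τ₂ = 337/10.2 = 33.039 min.
Tank 1: C₁ = C_in(1 − e^(−t/τ₁)). Tank 2 (τ₁ ≠ τ₂): C₂ = C_in[1 − (τ₁ e^(−t/τ₁) − τ₂ e^(−t/τ₂))/(τ₁ − τ₂)].
At t = 49.4: e^(−t/τ₁) = 0.037932, e^(−t/τ₂) = 0.22421.
C₂ = 4.94·[1 − (15.098·0.037932 − 33.039·0.22421)/(-17.941)] = 4.94·0.61904 = 3.0581 g/L.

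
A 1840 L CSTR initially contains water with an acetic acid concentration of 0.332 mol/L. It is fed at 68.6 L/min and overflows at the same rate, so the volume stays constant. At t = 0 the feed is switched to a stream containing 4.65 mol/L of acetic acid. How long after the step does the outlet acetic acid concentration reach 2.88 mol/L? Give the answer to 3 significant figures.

Species balance: V dC/dt = Q(C_in − C) ⇒ τ = V/Q = 26.822 min.
C(t) = C_in + (C₀ − C_in) e^(−t/τ). Set C = 2.88 and solve for t:
e^(−t/τ) = (C − C_in)/(C₀ − C_in) = (2.88 − 4.65)/(0.332 − 4.65) = 0.40991
t = −τ ln(…) = 26.822 × 0.89181 = 23.920 min.

23.9 min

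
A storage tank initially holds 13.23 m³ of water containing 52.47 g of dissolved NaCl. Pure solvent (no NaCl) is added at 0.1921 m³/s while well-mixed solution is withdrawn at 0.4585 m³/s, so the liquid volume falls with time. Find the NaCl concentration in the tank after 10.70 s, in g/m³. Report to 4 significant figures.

Let m(t) be the amount of NaCl. Volume: V(t) = V₀ + (Q_in − Q_out) t = 13.23 − 0.266400 t; V(10.70) = 10.3795 m³.
Solute balance: dm/dt = 0 − Q_out C = −Q_out m/V(t).
Separate: dm/m = −Q_out dt/V(t) ⇒ ln(m/m₀) = −(Q_out/(Q_in−Q_out)) ln(V/V₀).
m = m₀ (V₀/V)^(Q_out/(Q_in−Q_out)) = 52.47 × (13.23/10.3795)^(-1.72110) = 34.5571 g.
C = m/V = 34.5571/10.3795 = 3.32936 g/m³.

3.329 g/m³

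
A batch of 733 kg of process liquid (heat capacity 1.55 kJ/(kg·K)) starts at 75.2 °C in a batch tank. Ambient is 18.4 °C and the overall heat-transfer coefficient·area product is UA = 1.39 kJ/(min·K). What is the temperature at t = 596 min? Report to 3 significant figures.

Lumped-capacitance energy balance: M c_p dT/dt = UA(T_amb − T).
dT/dt = (T_ss − T)/τ with T_ss = T_amb = 18.400 °C, τ = M c_p/UA = 733·1.55/1.39 = 817.37 min.
This is linear first-order; T(t) = T_ss + (T₀ − T_ss) e^(−t/τ).
T(596) = 18.400 + (56.800)·0.48231 = 45.795 °C.

45.8 °C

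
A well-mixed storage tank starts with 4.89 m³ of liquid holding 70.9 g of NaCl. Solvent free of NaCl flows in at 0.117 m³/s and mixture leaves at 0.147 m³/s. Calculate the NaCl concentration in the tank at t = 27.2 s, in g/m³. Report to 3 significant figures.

Total volume: dV/dt = Q_in − Q_out = -0.030000 m³/s, so V(t) = 4.89 − 0.030000 t and V(27.2) = 4.0740 m³.
Solute balance: dm/dt = 0 − Q_out C = −Q_out m/V(t).
Separate: dm/m = −Q_out dt/V(t) ⇒ ln(m/m₀) = −(Q_out/(Q_in−Q_out)) ln(V/V₀).
m = m₀ (V₀/V)^(Q_out/(Q_in−Q_out)) = 70.9 × (4.89/4.0740)^(-4.9000) = 28.983 g.
C = m/V = 28.983/4.0740 = 7.1140 g/m³.

7.11 g/m³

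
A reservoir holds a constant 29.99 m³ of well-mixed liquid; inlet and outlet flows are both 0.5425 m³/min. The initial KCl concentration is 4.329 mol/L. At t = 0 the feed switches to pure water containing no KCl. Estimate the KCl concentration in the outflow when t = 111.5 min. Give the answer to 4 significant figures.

0.5760 mol/L

Accumulation = in − out for the solute gives V dC/dt = Q(C_in − C).
Rewrite as dC/dt + C/τ = C_in/τ, τ = V/Q = 55.2811 min.
Integrating: C(t) = C_in + (C₀ − C_in) e^(−t/τ).
C(111.5) = 0 + (4.329 − 0)·e^(−111.5/55.2811) = 0 + (4.32900)·0.133059 = 0.576012 mol/L.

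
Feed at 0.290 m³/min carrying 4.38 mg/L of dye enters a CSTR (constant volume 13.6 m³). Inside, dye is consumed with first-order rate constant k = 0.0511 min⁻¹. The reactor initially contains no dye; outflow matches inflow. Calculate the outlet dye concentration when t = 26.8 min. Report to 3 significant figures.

1.10 mg/L

V dC/dt = Q(C_in − C) − k V C.
dC/dt = (Q/V) C_in − (Q/V + k) C; effective rate a = Q/V + k = 0.021324 + 0.0511 = 0.072424 min⁻¹.
C_ss = Q C_in/(Q + kV) = 1.2896 mg/L; C(t) = C_ss + (C₀ − C_ss) e^(−a t).
C(26.8) = 1.2896 + (-1.2896)·e^(−0.072424·26.8) = 1.2896 + (-1.2896)·0.14357 = 1.1045 mg/L.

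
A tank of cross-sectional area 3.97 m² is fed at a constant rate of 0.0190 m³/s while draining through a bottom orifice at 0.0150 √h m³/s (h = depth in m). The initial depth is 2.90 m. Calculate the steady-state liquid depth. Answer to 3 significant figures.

1.60 m

Level balance: A dh/dt = 0.0190 − 0.0150 √h. Setting dh/dt = 0:
Q_in = 0.0150 √h_ss ⇒ √h_ss = 0.0190/0.0150 = 1.2667.
h_ss = 1.2667² = 1.6044 m. (Since h₀ = 2.90 m > h_ss, the level will fall toward this value.)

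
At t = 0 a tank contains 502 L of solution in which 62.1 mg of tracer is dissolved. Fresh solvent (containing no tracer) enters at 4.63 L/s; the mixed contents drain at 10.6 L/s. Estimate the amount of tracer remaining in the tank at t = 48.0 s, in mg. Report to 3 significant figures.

Let m(t) be the amount of tracer. Volume: V(t) = V₀ + (Q_in − Q_out) t = 502 − 5.9700 t; V(48.0) = 215.44 L.
No tracer enters, so dm/dt = −Q_out · (m/V).
dm/m = −Q_out dt/(V₀ − 5.9700 t); integrating gives ln(m/m₀) = −(Q_out/(Q_in−Q_out)) ln(V/V₀).
m = m₀ (V₀/V)^(Q_out/(Q_in−Q_out)) = 62.1 × (502/215.44)^(-1.7755) = 13.829 mg.

13.8 mg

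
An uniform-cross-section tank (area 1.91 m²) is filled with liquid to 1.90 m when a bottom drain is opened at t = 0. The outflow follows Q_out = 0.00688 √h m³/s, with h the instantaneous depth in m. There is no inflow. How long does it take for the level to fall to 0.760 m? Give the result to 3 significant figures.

281 s

A dh/dt = −Q_out = −0.00688 √h.
∫ h^(−1/2) dh = −(0.00688/A) ∫ dt, giving 2√h = 2√h₀ − (0.00688/A) t.
t = 2A(√h₀ − √h)/0.00688 = 2·1.91·(√1.90 − √0.760)/0.00688
  = 3.8200 × (1.3784 − 0.87178) / 0.00688 = 281.29 s.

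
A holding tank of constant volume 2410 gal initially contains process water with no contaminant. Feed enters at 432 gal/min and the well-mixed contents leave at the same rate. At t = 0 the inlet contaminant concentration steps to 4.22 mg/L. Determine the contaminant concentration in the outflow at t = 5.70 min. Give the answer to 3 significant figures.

2.70 mg/L

Transient balance on the dissolved component: V dC/dt = Q(C_in − C).
Rewrite as dC/dt + C/τ = C_in/τ, τ = V/Q = 5.5787 min.
C approaches C_in exponentially: C(t) = C_in + (C₀ − C_in) e^(−t/τ).
C(5.70) = 4.22 + (0 − 4.22)·e^(−5.70/5.5787) = 4.22 + (-4.2200)·0.35997 = 2.7009 mg/L.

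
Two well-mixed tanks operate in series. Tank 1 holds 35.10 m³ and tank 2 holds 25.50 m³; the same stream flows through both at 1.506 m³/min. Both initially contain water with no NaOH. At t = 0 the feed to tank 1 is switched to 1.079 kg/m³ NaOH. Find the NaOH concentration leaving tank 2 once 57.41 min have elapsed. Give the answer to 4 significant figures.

Each tank obeys Vᵢ dCᵢ/dt = Q(Cᵢ₋₁ − Cᵢ), so τᵢ = Vᵢ/Q.
τ₁ = 35.10/1.506 = 23.3068 min; τ₂ = 25.50/1.506 = 16.9323 min.
Tank 1: C₁ = C_in(1 − e^(−t/τ₁)). Tank 2 (τ₁ ≠ τ₂): C₂ = C_in[1 − (τ₁ e^(−t/τ₁) − τ₂ e^(−t/τ₂))/(τ₁ − τ₂)].
At t = 57.41: e^(−t/τ₁) = 0.0851592, e^(−t/τ₂) = 0.0336896.
C₂ = 1.079·[1 − (23.3068·0.0851592 − 16.9323·0.0336896)/(6.37450)] = 1.079·0.778124 = 0.839596 kg/m³.

0.8396 kg/m³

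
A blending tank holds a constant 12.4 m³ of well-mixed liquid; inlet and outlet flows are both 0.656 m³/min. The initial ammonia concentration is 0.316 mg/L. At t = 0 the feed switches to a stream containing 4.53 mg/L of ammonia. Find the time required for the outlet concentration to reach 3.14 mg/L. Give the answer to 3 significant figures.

Mass balance on the solute (V constant): V dC/dt = Q(C_in − C), so τ = V/Q = 18.902 min.
C(t) = C_in + (C₀ − C_in) e^(−t/τ). Set C = 3.14 and solve for t:
e^(−t/τ) = (C − C_in)/(C₀ − C_in) = (3.14 − 4.53)/(0.316 − 4.53) = 0.32985
t = −τ ln(…) = 18.902 × 1.1091 = 20.965 min.

21.0 min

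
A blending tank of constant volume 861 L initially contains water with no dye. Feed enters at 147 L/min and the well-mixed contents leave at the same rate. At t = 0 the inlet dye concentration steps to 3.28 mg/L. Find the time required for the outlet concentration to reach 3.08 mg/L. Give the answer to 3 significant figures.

Species balance: V dC/dt = Q(C_in − C) ⇒ τ = V/Q = 5.8571 min.
C(t) = C_in + (C₀ − C_in) e^(−t/τ). Set C = 3.08 and solve for t:
e^(−t/τ) = (C − C_in)/(C₀ − C_in) = (3.08 − 3.28)/(0 − 3.28) = 0.060976
t = −τ ln(…) = 5.8571 × 2.7973 = 16.384 min.

16.4 min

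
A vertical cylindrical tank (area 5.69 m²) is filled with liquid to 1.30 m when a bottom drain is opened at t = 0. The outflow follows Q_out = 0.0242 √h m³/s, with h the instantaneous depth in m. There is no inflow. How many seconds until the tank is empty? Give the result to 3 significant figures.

536 s

With no inflow, A dh/dt = −0.0242 √h.
This is separable: 2 d(√h)/dt = −0.0242/A, so √h = √h₀ − (0.0242/(2A)) t.
Set h = 0: 2√h₀ = (0.0242/A) t_empty ⇒ t_empty = 2A√h₀/0.0242.
t_empty = 2·5.69·√1.30/0.0242 = 11.380·1.1402/0.0242 = 536.17 s.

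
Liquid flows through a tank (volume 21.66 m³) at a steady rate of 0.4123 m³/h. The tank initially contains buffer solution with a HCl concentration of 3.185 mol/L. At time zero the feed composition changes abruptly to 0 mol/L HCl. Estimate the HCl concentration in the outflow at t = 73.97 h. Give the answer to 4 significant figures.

Accumulation = in − out for the solute gives V dC/dt = Q(C_in − C).
Rewrite as dC/dt + C/τ = C_in/τ, τ = V/Q = 52.5346 h.
Solution: C(t) = C_in + (C₀ − C_in) e^(−t/τ).
C(73.97) = 0 + (3.185 − 0)·e^(−73.97/52.5346) = 0 + (3.18500)·0.244626 = 0.779133 mol/L.

0.7791 mol/L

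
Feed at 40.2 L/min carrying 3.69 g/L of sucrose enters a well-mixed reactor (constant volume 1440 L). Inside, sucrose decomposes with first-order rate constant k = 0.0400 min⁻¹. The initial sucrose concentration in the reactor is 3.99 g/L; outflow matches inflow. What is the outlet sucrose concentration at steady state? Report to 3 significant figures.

1.52 g/L

Species balance: V dC/dt = Q C_in − Q C − k V C.
Steady state (dC/dt = 0): C_ss = Q C_in/(Q + kV) = C_in/(1 + kV/Q).
C_ss = 40.2·3.69/(40.2 + 0.0400·1440) = 148.34/97.800 = 1.5167 g/L.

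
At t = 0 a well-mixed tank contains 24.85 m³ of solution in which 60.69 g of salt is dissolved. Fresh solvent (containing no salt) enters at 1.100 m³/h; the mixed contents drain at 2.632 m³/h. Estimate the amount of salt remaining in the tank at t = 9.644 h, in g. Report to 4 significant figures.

12.87 g

Let m(t) be the amount of salt. Volume: V(t) = V₀ + (Q_in − Q_out) t = 24.85 − 1.53200 t; V(9.644) = 10.0754 m³.
Solute balance: dm/dt = 0 − Q_out C = −Q_out m/V(t).
Separate: dm/m = −Q_out dt/V(t) ⇒ ln(m/m₀) = −(Q_out/(Q_in−Q_out)) ln(V/V₀).
m = m₀ (V₀/V)^(Q_out/(Q_in−Q_out)) = 60.69 × (24.85/10.0754)^(-1.71802) = 12.8690 g.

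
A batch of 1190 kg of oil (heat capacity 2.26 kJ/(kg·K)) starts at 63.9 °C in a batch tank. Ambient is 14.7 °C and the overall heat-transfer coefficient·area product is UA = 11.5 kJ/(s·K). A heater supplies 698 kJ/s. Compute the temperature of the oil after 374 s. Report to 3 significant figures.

Energy balance: M c_p dT/dt = −UA(T − T_amb) + Q̇.
dT/dt = (T_ss − T)/τ with T_ss = T_amb + Q̇/UA = 14.7 + 698/11.5 = 75.396 °C, τ = M c_p/UA = 1190·2.26/11.5 = 233.86 s.
This is linear first-order; T(t) = T_ss + (T₀ − T_ss) e^(−t/τ).
T(374) = 75.396 + (-11.496)·0.20205 = 73.073 °C.

73.1 °C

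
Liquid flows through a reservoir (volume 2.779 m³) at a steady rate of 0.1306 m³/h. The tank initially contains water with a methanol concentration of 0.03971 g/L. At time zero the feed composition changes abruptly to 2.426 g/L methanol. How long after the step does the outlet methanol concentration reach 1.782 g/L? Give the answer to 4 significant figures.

27.87 h

Species balance: V dC/dt = Q(C_in − C) ⇒ τ = V/Q = 21.2787 h.
C(t) = C_in + (C₀ − C_in) e^(−t/τ). Set C = 1.782 and solve for t:
e^(−t/τ) = (C − C_in)/(C₀ − C_in) = (1.782 − 2.426)/(0.03971 − 2.426) = 0.269875
t = −τ ln(…) = 21.2787 × 1.30980 = 27.8708 h.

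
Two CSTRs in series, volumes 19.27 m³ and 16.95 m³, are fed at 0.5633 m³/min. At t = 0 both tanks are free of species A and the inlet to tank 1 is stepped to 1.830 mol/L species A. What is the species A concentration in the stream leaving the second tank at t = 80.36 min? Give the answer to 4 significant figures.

Species balance on tank i: dCᵢ/dt = (Cᵢ₋₁ − Cᵢ)/τᵢ with τᵢ = Vᵢ/Q.
τ₁ = 19.27/0.5633 = 34.2091 min; τ₂ = 16.95/0.5633 = 30.0905 min.
Tank 1: C₁ = C_in(1 − e^(−t/τ₁)). Tank 2 (τ₁ ≠ τ₂): C₂ = C_in[1 − (τ₁ e^(−t/τ₁) − τ₂ e^(−t/τ₂))/(τ₁ − τ₂)].
At t = 80.36: e^(−t/τ₁) = 0.0954569, e^(−t/τ₂) = 0.0692102.
C₂ = 1.830·[1 − (34.2091·0.0954569 − 30.0905·0.0692102)/(4.11859)] = 1.830·0.712784 = 1.30440 mol/L.

1.304 mol/L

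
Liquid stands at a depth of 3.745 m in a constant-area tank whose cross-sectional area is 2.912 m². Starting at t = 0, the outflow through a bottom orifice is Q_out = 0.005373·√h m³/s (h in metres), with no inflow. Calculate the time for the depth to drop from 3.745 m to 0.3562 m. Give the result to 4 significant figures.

1451 s

With no inflow, A dh/dt = −0.005373 √h.
This is separable: 2 d(√h)/dt = −0.005373/A, so √h = √h₀ − (0.005373/(2A)) t.
t = 2A(√h₀ − √h)/0.005373 = 2·2.912·(√3.745 − √0.3562)/0.005373
  = 5.82400 × (1.93520 − 0.596825) / 0.005373 = 1450.72 s.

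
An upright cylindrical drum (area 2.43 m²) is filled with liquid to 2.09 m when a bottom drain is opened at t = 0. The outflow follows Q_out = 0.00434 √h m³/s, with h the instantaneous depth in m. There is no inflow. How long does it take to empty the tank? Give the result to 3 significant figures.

1620 s

Volume balance on the tank: A dh/dt = −0.00434 √h.
This is separable: 2 d(√h)/dt = −0.00434/A, so √h = √h₀ − (0.00434/(2A)) t.
Set h = 0: 2√h₀ = (0.00434/A) t_empty ⇒ t_empty = 2A√h₀/0.00434.
t_empty = 2·2.43·√2.09/0.00434 = 4.8600·1.4457/0.00434 = 1618.9 s.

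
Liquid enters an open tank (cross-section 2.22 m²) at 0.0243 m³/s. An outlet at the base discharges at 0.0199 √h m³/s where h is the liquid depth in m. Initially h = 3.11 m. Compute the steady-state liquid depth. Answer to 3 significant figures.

1.49 m

Unsteady balance on liquid volume: A dh/dt = Q_in − 0.0199 √h. At steady state dh/dt = 0:
Q_in = 0.0199 √h_ss ⇒ √h_ss = 0.0243/0.0199 = 1.2211.
h_ss = 1.2211² = 1.4911 m. (Since h₀ = 3.11 m > h_ss, the level will fall toward this value.)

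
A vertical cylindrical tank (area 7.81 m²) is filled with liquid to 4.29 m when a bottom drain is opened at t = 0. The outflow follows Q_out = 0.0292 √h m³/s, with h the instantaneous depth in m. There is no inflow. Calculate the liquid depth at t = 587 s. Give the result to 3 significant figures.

0.948 m

With no inflow, A dh/dt = −0.0292 √h.
This is separable: 2 d(√h)/dt = −0.0292/A, so √h = √h₀ − (0.0292/(2A)) t.
√h = √4.29 − 0.0292·587/(2·7.81) = 2.0712 − 1.0973 = 0.97389.
h = 0.97389² = 0.94847 m.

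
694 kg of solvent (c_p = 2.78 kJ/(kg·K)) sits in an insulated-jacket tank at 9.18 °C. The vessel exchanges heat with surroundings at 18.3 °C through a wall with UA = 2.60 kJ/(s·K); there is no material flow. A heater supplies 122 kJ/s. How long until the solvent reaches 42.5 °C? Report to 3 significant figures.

670 s

Lumped-capacitance energy balance: M c_p dT/dt = UA(T_amb − T) + Q̇.
τ = M c_p/UA = 742.05 s; T_ss = T_amb + Q̇/UA = 18.3 + 122/2.60 = 65.223 °C.
T(t) = T_ss + (T₀ − T_ss)e^(−t/τ); set T = 42.5:
t = −τ ln[(T − T_ss)/(T₀ − T_ss)] = −742.05 · ln(0.40546) = 669.87 s.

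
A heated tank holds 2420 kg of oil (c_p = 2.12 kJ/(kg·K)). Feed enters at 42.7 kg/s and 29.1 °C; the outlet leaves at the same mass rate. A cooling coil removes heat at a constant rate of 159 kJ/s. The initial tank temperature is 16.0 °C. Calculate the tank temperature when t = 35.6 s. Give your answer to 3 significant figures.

M c_p dT/dt = ṁ c_p (T_in − T) − Q̇.
τ = M/ṁ = 56.674 s; T_ss = T_in − Q̇/(ṁ c_p) = 29.1 − 159/(42.7·2.12) = 27.344 °C.
Solution: T(t) = T_ss + (T₀ − T_ss) e^(−t/τ).
T(35.6) = 27.344 + (-11.344)·e^(−35.6/56.674) = 27.344 + (-11.344)·0.53358 = 21.291 °C.

21.3 °C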